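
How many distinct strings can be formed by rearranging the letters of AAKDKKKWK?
9! / (1! × 2! × 1! × 5!) = 1512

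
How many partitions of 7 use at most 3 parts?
By conjugation, equals partitions of 7 into parts ≤ 3. Let r_j(i) = number of partitions of i into parts ≤ j, for i = 0..7. r_1(i) = 1 for all i; r_j(i) = r_{j-1}(i) + r_j(i-j). Rows j = 2..3: ≤2: 1 1 2 2 3 3 4 4; ≤3: 1 1 2 3 4 5 7 8. r_3(7) = 8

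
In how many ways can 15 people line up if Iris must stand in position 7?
Fix one position: (15-1)! = 87178291200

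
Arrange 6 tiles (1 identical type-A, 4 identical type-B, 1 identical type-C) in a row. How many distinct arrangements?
6! / (1! × 4! × 1!) = 30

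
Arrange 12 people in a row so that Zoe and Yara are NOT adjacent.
Total - adjacent = 12! - (12-1)!×2 = 479001600 - 79833600 = 399168000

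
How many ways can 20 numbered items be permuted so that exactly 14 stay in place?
Choose the 14 fixed points C(20,14) = 38760, derange the rest: !6 = Σ_{j=0}^{6} (-1)^j·6!/j! = 720 - 720 + 360 - 120 + 30 - 6 + 1 = 265. Product = 38760 × 265 = 10271400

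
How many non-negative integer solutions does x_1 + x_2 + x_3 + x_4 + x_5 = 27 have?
C(27+5-1, 5-1) = C(31, 4) = 31465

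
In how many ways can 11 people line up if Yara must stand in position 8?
Fix one position: (11-1)! = 3628800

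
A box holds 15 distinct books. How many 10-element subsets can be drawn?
C(15,10) = 15!/(10!×5!) = 3003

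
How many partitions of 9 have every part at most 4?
Let r_j(i) = number of partitions of i into parts ≤ j, for i = 0..9. r_1(i) = 1 for all i; r_j(i) = r_{j-1}(i) + r_j(i-j). Rows j = 2..4: ≤2: 1 1 2 2 3 3 4 4 5 5; ≤3: 1 1 2 3 4 5 7 8 10 12; ≤4: 1 1 2 3 5 6 9 11 15 18. r_4(9) = 18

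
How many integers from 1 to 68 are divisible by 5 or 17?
⌊68/5⌋ + ⌊68/17⌋ - ⌊68/85⌋ = 13 + 4 - 0 = 17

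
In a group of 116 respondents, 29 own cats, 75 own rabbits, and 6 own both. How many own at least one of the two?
|A∪B| = |A| + |B| - |A∩B| = 29 + 75 - 6 = 98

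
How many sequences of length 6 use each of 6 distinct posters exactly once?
6! = 720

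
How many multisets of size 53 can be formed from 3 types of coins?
C(53+3-1, 3-1) = C(55, 2) = 1485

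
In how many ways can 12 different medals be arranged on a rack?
12! = 479001600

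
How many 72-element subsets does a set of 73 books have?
C(73,72) = 73!/(72!×1!) = 73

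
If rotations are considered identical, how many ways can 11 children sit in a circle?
Circular: fix one position, arrange the rest. (11-1)! = 3628800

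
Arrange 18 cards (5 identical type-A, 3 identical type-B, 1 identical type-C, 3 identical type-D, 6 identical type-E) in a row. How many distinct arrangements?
18! / (5! × 3! × 1! × 3! × 6!) = 2058376320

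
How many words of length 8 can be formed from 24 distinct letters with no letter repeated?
P(24,8) = 24!/(24-8)! = 29654190720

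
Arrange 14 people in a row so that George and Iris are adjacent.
Treat as block: (14-1)! × 2! = 6227020800 × 2 = 12454041600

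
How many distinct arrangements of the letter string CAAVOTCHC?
9! / (1! × 1! × 2! × 3! × 1! × 1!) = 30240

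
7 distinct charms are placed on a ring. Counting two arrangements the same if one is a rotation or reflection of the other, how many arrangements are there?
(7-1)!/2 = 720/2 = 360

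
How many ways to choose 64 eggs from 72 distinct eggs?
C(72,64) = 72!/(64!×8!) = 11969016345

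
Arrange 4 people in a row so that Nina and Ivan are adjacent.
Treat as block: (4-1)! × 2! = 6 × 2 = 12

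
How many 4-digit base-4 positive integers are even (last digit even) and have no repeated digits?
Last∈{0,2}. Last=0: 6. Last nonzero: 1×2×P(2,2) = 4. Total = 10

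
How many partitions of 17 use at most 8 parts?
By conjugation, equals partitions of 17 into parts ≤ 8. Let r_j(i) = number of partitions of i into parts ≤ j, for i = 0..17. r_1(i) = 1 for all i; r_j(i) = r_{j-1}(i) + r_j(i-j). Rows j = 2..8: ≤2: 1 1 2 2 3 3 4 4 5 5 6 6 7 7 8 8 9 9; ≤3: 1 1 2 3 4 5 7 8 10 12 14 16 19 21 24 27 30 33; ≤4: 1 1 2 3 5 6 9 11 15 18 23 27 34 39 47 54 64 72; ≤5: 1 1 2 3 5 7 10 13 18 23 30 37 47 57 70 84 101 119; ≤6: 1 1 2 3 5 7 11 14 20 26 35 44 58 71 90 110 136 163; ≤7: 1 1 2 3 5 7 11 15 21 28 38 49 65 82 105 131 164 201; ≤8: 1 1 2 3 5 7 11 15 22 29 40 52 70 89 116 146 186 230. r_8(17) = 230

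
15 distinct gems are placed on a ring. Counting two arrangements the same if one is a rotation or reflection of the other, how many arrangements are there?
(15-1)!/2 = 87178291200/2 = 43589145600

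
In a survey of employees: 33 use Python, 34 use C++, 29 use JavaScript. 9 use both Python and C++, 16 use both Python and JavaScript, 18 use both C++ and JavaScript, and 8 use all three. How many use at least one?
|A∪B∪C| = 33+34+29-9-16-18+8 = 61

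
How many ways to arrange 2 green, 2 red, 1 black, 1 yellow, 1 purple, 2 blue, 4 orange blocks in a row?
13! / (2! × 2! × 1! × 1! × 1! × 2! × 4!) = 32432400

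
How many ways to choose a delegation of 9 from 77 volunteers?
C(77,9) = 77!/(9!×68!) = 161322559475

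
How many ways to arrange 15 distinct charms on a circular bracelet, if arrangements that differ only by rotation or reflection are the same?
(15-1)!/2 = 87178291200/2 = 43589145600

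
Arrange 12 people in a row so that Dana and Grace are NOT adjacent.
Total - adjacent = 12! - (12-1)!×2 = 479001600 - 79833600 = 399168000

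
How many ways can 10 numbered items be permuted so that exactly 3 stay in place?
Choose the 3 fixed points C(10,3) = 120, derange the rest: !7 = Σ_{j=0}^{7} (-1)^j·7!/j! = 5040 - 5040 + 2520 - 840 + 210 - 42 + 7 - 1 = 1854. Product = 120 × 1854 = 222480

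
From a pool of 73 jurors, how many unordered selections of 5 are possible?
C(73,5) = 73!/(5!×68!) = 15020334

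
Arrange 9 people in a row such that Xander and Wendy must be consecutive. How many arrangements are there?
Treat the 2 as one block: (9-2+1)! × 2! = 40320 × 2 = 80640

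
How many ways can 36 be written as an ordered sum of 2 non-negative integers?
C(36+2-1, 2-1) = C(37, 1) = 37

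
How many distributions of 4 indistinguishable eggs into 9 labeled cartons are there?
C(4+9-1, 9-1) = C(12, 8) = 495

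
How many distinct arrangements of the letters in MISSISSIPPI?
11! / (1! × 4! × 4! × 2!) = 34650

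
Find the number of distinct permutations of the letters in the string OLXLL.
5! / (1! × 1! × 3!) = 20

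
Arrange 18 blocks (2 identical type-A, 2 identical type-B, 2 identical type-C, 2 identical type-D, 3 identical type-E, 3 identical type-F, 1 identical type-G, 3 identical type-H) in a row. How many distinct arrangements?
18! / (2! × 2! × 2! × 2! × 3! × 3! × 1! × 3!) = 1852538688000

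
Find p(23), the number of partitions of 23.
Pentagonal recurrence p(n) = p(n-1) + p(n-2) - p(n-5) - p(n-7) + p(n-12) + p(n-15) - ... gives p(0..22) = 1, 1, 2, 3, 5, 7, 11, 15, 22, 30, 42, 56, 77, 101, 135, 176, 231, 297, 385, 490, 627, 792, 1002. p(23) = p(22) + p(21) - p(18) - p(16) + p(11) + p(8) - p(1) = 1002 + 792 - 385 - 231 + 56 + 22 - 1 = 1255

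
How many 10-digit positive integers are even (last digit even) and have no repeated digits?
Last∈{0,2,4,6,8}. Last=0: 362880. Last nonzero: 4×8×P(8,8) = 1290240. Total = 1653120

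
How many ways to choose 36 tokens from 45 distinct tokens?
C(45,36) = 45!/(36!×9!) = 886163135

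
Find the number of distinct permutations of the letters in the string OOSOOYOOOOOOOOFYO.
17! / (2! × 1! × 13! × 1!) = 28560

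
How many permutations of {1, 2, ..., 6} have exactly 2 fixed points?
Choose the 2 fixed points C(6,2) = 15, derange the rest: !4 = Σ_{j=0}^{4} (-1)^j·4!/j! = 24 - 24 + 12 - 4 + 1 = 9. Product = 15 × 9 = 135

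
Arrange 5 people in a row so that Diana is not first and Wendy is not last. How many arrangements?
By inclusion-exclusion: 5! - 2×(5-1)! + (5-2)! = 120 - 48 + 6 = 78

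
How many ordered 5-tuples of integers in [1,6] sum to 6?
Coefficient of x^6 in (x + x² + ... + x^6)^5. By inclusion-exclusion on dice exceeding 6: Σ_j (-1)^j C(5,j)·C(6-1-6j, 4) = C(5,0)·C(5,4) = 1·5 = 5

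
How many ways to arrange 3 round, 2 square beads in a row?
5! / (3! × 2!) = 10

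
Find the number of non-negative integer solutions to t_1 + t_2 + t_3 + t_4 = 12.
C(12+4-1, 4-1) = C(15, 3) = 455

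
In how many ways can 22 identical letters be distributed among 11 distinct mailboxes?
C(22+11-1, 11-1) = C(32, 10) = 64512240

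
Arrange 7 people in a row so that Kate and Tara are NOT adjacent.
Total - adjacent = 7! - (7-1)!×2 = 5040 - 1440 = 3600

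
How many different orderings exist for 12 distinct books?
12! = 479001600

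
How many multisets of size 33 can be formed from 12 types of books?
C(33+12-1, 12-1) = C(44, 11) = 7669339132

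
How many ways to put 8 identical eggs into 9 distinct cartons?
C(8+9-1, 9-1) = C(16, 8) = 12870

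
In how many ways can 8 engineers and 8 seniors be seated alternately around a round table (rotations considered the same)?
Fix one of the engineers: (8-1)! ways for the remaining engineers, × 8! ways for the seniors = 5040 × 40320 = 203212800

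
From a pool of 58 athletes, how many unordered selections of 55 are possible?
C(58,55) = 58!/(55!×3!) = 30856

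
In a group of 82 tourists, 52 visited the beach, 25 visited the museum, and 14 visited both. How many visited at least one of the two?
|A∪B| = |A| + |B| - |A∩B| = 52 + 25 - 14 = 63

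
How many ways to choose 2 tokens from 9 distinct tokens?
C(9,2) = 9!/(2!×7!) = 36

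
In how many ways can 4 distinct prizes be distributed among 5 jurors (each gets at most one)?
P(5,4) = 5!/(5-4)! = 120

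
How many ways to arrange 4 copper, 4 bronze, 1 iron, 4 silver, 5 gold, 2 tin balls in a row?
20! / (4! × 4! × 1! × 4! × 5! × 2!) = 733296564000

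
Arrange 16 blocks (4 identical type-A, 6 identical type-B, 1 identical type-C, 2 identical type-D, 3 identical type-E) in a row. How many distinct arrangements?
16! / (4! × 6! × 1! × 2! × 3!) = 100900800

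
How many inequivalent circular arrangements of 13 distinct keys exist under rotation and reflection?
(13-1)!/2 = 479001600/2 = 239500800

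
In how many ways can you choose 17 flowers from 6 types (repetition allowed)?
C(17+6-1, 6-1) = C(22, 5) = 26334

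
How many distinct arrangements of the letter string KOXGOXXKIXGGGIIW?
16! / (4! × 2! × 1! × 4! × 3! × 2!) = 1513512000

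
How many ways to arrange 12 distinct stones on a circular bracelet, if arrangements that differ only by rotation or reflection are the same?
(12-1)!/2 = 39916800/2 = 19958400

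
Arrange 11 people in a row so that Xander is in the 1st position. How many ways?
Fix one position: (11-1)! = 3628800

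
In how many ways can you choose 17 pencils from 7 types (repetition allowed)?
C(17+7-1, 7-1) = C(23, 6) = 100947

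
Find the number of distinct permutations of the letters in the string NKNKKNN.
7! / (4! × 3!) = 35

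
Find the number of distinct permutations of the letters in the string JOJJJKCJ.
8! / (5! × 1! × 1! × 1!) = 336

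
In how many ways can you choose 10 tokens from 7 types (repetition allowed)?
C(10+7-1, 7-1) = C(16, 6) = 8008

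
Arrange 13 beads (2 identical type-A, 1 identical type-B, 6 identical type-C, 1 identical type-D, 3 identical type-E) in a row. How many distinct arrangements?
13! / (2! × 1! × 6! × 1! × 3!) = 720720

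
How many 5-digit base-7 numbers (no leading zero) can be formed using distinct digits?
First digit: 6 choices (nonzero). Then descending: 6 × 6 × 5 × 4 × 3 = 2160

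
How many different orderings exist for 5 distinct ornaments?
5! = 120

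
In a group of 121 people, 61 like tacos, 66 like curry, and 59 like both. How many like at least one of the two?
|A∪B| = |A| + |B| - |A∩B| = 61 + 66 - 59 = 68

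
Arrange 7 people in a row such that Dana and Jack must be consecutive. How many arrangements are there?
Treat the 2 as one block: (7-2+1)! × 2! = 720 × 2 = 1440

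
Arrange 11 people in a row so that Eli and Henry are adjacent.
Treat as block: (11-1)! × 2! = 3628800 × 2 = 7257600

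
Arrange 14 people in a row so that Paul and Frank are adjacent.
Treat as block: (14-1)! × 2! = 6227020800 × 2 = 12454041600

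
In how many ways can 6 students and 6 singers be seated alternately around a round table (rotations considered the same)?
Fix one of the students: (6-1)! ways for the remaining students, × 6! ways for the singers = 120 × 720 = 86400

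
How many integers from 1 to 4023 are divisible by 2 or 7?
⌊4023/2⌋ + ⌊4023/7⌋ - ⌊4023/14⌋ = 2011 + 574 - 287 = 2298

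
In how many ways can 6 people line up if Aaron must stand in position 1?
Fix one position: (6-1)! = 120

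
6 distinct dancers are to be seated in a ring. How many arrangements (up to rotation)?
Circular: fix one position, arrange the rest. (6-1)! = 120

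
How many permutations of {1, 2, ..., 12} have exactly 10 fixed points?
Choose the 10 fixed points C(12,10) = 66, derange the rest: !2 = Σ_{j=0}^{2} (-1)^j·2!/j! = 2 - 2 + 1 = 1. Product = 66 × 1 = 66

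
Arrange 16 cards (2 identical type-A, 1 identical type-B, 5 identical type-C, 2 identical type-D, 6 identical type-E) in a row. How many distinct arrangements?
16! / (2! × 1! × 5! × 2! × 6!) = 60540480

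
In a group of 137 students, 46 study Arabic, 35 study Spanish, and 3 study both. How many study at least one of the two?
|A∪B| = |A| + |B| - |A∩B| = 46 + 35 - 3 = 78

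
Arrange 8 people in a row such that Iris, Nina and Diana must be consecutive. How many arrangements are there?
Treat the 3 as one block: (8-3+1)! × 3! = 720 × 6 = 4320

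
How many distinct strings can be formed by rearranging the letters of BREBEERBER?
10! / (4! × 3! × 3!) = 4200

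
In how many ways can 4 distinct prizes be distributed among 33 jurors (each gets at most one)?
P(33,4) = 33!/(33-4)! = 982080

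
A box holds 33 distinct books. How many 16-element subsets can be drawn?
C(33,16) = 33!/(16!×17!) = 1166803110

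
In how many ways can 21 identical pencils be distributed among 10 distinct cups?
C(21+10-1, 10-1) = C(30, 9) = 14307150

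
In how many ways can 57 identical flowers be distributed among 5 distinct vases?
C(57+5-1, 5-1) = C(61, 4) = 521855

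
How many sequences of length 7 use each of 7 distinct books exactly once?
7! = 5040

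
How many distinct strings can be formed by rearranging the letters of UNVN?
4! / (2! × 1! × 1!) = 12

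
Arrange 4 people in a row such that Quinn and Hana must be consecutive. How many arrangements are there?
Treat the 2 as one block: (4-2+1)! × 2! = 6 × 2 = 12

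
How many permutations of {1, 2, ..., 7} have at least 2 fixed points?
Exactly j fixed points: C(7,j)·!(7-j); sum over j ≥ 2 (derangement numbers via !m = (m-1)·(!(m-1) + !(m-2)): !0..!5 = 1, 0, 1, 2, 9, 44). Σ_{j=2}^{7} C(7,j)·!(7-j) = C(7,2)·!5 + C(7,3)·!4 + C(7,4)·!3 + C(7,5)·!2 + C(7,6)·!1 + C(7,7)·!0 = 21·44 + 35·9 + 35·2 + 21·1 + 7·0 + 1·1 = 1331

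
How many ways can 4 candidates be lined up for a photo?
4! = 24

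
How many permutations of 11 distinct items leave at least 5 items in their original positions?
Exactly j fixed points: C(11,j)·!(11-j); sum over j ≥ 5 (derangement numbers via !m = (m-1)·(!(m-1) + !(m-2)): !0..!6 = 1, 0, 1, 2, 9, 44, 265). Σ_{j=5}^{11} C(11,j)·!(11-j) = C(11,5)·!6 + C(11,6)·!5 + C(11,7)·!4 + C(11,8)·!3 + C(11,9)·!2 + C(11,10)·!1 + C(11,11)·!0 = 462·265 + 462·44 + 330·9 + 165·2 + 55·1 + 11·0 + 1·1 = 146114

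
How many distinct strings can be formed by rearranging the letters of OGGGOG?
6! / (4! × 2!) = 15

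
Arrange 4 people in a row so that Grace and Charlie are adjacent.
Treat as block: (4-1)! × 2! = 6 × 2 = 12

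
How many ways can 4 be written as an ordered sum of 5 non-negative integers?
C(4+5-1, 5-1) = C(8, 4) = 70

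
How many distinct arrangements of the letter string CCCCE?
5! / (4! × 1!) = 5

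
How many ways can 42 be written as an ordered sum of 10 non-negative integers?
C(42+10-1, 10-1) = C(51, 9) = 3042312350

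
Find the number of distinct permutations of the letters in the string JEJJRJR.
7! / (4! × 1! × 2!) = 105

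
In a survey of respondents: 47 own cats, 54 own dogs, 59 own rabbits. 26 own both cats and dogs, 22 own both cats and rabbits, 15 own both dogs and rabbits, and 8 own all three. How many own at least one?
|A∪B∪C| = 47+54+59-26-22-15+8 = 105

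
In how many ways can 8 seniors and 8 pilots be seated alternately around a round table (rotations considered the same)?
Fix one of the seniors: (8-1)! ways for the remaining seniors, × 8! ways for the pilots = 5040 × 40320 = 203212800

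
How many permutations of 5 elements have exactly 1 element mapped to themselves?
Choose the 1 fixed point C(5,1) = 5, derange the rest: !4 = Σ_{j=0}^{4} (-1)^j·4!/j! = 24 - 24 + 12 - 4 + 1 = 9. Product = 5 × 9 = 45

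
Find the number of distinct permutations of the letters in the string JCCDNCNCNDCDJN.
14! / (4! × 5! × 2! × 3!) = 2522520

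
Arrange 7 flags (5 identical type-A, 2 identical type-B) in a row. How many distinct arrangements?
7! / (5! × 2!) = 21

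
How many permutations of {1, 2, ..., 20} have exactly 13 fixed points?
Choose the 13 fixed points C(20,13) = 77520, derange the rest: !7 = Σ_{j=0}^{7} (-1)^j·7!/j! = 5040 - 5040 + 2520 - 840 + 210 - 42 + 7 - 1 = 1854. Product = 77520 × 1854 = 143722080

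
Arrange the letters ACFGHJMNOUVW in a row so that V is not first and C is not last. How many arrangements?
By inclusion-exclusion: 12! - 2×(12-1)! + (12-2)! = 479001600 - 79833600 + 3628800 = 402796800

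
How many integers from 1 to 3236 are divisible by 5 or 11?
⌊3236/5⌋ + ⌊3236/11⌋ - ⌊3236/55⌋ = 647 + 294 - 58 = 883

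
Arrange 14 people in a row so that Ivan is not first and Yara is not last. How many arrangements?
By inclusion-exclusion: 14! - 2×(14-1)! + (14-2)! = 87178291200 - 12454041600 + 479001600 = 75203251200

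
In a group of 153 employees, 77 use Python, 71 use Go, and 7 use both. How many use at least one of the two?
|A∪B| = |A| + |B| - |A∩B| = 77 + 71 - 7 = 141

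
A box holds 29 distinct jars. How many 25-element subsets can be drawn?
C(29,25) = 29!/(25!×4!) = 23751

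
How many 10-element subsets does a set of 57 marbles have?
C(57,10) = 57!/(10!×47!) = 43183019880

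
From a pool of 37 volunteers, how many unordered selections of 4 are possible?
C(37,4) = 37!/(4!×33!) = 66045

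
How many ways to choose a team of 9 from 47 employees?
C(47,9) = 47!/(9!×38!) = 1362649145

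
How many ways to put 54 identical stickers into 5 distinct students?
C(54+5-1, 5-1) = C(58, 4) = 424270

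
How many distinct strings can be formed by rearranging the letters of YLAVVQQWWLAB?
12! / (2! × 1! × 2! × 2! × 1! × 2! × 2!) = 14968800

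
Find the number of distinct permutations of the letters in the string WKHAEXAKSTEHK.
13! / (3! × 2! × 2! × 1! × 1! × 1! × 2! × 1!) = 129729600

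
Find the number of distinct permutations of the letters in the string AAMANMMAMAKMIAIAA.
17! / (1! × 5! × 1! × 2! × 8!) = 36756720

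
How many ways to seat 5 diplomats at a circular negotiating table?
Circular: fix one position, arrange the rest. (5-1)! = 24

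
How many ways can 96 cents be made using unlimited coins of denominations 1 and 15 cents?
Coefficient of x^96 in 1/(1-x^1) · 1/(1-x^15). Use j coins of 15 for j = 0..⌊96/15⌋ = 6, the rest in 1s: 6 + 1 = 7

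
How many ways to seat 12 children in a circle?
Circular: fix one position, arrange the rest. (12-1)! = 39916800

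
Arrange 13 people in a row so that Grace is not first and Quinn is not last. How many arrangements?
By inclusion-exclusion: 13! - 2×(13-1)! + (13-2)! = 6227020800 - 958003200 + 39916800 = 5308934400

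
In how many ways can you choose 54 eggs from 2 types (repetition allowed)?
C(54+2-1, 2-1) = C(55, 1) = 55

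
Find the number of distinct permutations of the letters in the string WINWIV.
6! / (1! × 1! × 2! × 2!) = 180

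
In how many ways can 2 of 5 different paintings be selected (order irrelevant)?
C(5,2) = 5!/(2!×3!) = 10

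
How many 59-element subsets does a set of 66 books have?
C(66,59) = 66!/(59!×7!) = 778789440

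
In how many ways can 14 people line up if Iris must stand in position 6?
Fix one position: (14-1)! = 6227020800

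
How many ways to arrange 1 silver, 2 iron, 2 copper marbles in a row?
5! / (1! × 2! × 2!) = 30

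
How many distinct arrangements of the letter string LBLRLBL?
7! / (1! × 4! × 2!) = 105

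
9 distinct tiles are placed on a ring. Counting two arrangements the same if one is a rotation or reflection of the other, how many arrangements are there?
(9-1)!/2 = 40320/2 = 20160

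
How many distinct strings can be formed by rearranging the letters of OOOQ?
4! / (1! × 3!) = 4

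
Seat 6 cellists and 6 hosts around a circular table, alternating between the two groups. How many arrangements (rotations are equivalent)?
Fix one of the cellists: (6-1)! ways for the remaining cellists, × 6! ways for the hosts = 120 × 720 = 86400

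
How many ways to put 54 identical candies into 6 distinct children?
C(54+6-1, 6-1) = C(59, 5) = 5006386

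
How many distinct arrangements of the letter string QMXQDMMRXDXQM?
13! / (2! × 3! × 4! × 3! × 1!) = 3603600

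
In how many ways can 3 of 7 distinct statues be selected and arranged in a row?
P(7,3) = 7!/(7-3)! = 210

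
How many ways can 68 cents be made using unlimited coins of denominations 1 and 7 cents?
Coefficient of x^68 in 1/(1-x^1) · 1/(1-x^7). Use j coins of 7 for j = 0..⌊68/7⌋ = 9, the rest in 1s: 9 + 1 = 10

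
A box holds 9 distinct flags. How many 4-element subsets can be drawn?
C(9,4) = 9!/(4!×5!) = 126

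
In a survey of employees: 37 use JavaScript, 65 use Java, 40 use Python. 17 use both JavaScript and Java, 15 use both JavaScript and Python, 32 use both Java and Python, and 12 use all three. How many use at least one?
|A∪B∪C| = 37+65+40-17-15-32+12 = 90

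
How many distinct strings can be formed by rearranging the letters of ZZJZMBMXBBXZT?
13! / (1! × 4! × 3! × 2! × 1! × 2!) = 10810800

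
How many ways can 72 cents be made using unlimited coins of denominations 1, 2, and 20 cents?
Coefficient of x^72 in 1/(1-x^1) · 1/(1-x^2) · 1/(1-x^20). Case on j = number of 20-cent coins (j = 0..3); remainder r = 72 - 20j is made from {1,2} in ⌊r/2⌋+1 ways. r = 72, 52, 32, 12 → 37 + 27 + 17 + 7 = 88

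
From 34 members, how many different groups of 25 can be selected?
C(34,25) = 34!/(25!×9!) = 52451256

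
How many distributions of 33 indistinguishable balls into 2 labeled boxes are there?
C(33+2-1, 2-1) = C(34, 1) = 34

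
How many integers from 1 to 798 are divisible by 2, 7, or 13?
⌊798/2⌋+⌊798/7⌋+⌊798/13⌋ - ⌊798/14⌋-⌊798/26⌋-⌊798/91⌋ + ⌊798/182⌋ = 399+114+61 - 57-30-8 + 4 = 483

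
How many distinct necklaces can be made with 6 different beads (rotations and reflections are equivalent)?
(6-1)!/2 = 120/2 = 60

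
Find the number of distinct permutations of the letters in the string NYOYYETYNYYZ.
12! / (1! × 6! × 2! × 1! × 1! × 1!) = 332640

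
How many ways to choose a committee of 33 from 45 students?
C(45,33) = 45!/(33!×12!) = 28760021745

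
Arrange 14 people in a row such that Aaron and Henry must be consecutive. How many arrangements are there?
Treat the 2 as one block: (14-2+1)! × 2! = 6227020800 × 2 = 12454041600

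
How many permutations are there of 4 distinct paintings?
4! = 24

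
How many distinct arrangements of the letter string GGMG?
4! / (3! × 1!) = 4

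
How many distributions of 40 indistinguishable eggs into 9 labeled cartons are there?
C(40+9-1, 9-1) = C(48, 8) = 377348994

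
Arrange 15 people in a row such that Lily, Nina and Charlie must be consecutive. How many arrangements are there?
Treat the 3 as one block: (15-3+1)! × 3! = 6227020800 × 6 = 37362124800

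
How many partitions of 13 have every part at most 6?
Let r_j(i) = number of partitions of i into parts ≤ j, for i = 0..13. r_1(i) = 1 for all i; r_j(i) = r_{j-1}(i) + r_j(i-j). Rows j = 2..6: ≤2: 1 1 2 2 3 3 4 4 5 5 6 6 7 7; ≤3: 1 1 2 3 4 5 7 8 10 12 14 16 19 21; ≤4: 1 1 2 3 5 6 9 11 15 18 23 27 34 39; ≤5: 1 1 2 3 5 7 10 13 18 23 30 37 47 57; ≤6: 1 1 2 3 5 7 11 14 20 26 35 44 58 71. r_6(13) = 71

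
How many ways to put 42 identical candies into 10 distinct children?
C(42+10-1, 10-1) = C(51, 9) = 3042312350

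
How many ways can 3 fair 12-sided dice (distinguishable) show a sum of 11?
Coefficient of x^11 in (x + x² + ... + x^12)^3. By inclusion-exclusion on dice exceeding 12: Σ_j (-1)^j C(3,j)·C(11-1-12j, 2) = C(3,0)·C(10,2) = 1·45 = 45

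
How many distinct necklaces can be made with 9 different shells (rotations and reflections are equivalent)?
(9-1)!/2 = 40320/2 = 20160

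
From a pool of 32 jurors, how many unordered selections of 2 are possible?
C(32,2) = 32!/(2!×30!) = 496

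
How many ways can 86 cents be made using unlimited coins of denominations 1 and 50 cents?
Coefficient of x^86 in 1/(1-x^1) · 1/(1-x^50). Use j coins of 50 for j = 0..⌊86/50⌋ = 1, the rest in 1s: 1 + 1 = 2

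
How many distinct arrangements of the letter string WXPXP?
5! / (1! × 2! × 2!) = 30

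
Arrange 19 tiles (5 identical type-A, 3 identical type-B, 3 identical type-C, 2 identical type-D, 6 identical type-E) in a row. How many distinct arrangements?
19! / (5! × 3! × 3! × 2! × 6!) = 19554575040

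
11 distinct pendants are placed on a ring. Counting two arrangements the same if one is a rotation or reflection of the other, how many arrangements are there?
(11-1)!/2 = 3628800/2 = 1814400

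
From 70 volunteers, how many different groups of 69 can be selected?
C(70,69) = 70!/(69!×1!) = 70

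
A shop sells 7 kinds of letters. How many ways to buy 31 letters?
C(31+7-1, 7-1) = C(37, 6) = 2324784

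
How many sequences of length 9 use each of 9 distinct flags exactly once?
9! = 362880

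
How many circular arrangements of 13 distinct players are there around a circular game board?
Circular: fix one position, arrange the rest. (13-1)! = 479001600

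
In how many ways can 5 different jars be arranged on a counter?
5! = 120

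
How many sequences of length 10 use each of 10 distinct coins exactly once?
10! = 3628800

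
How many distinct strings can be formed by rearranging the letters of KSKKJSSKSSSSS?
13! / (8! × 1! × 4!) = 6435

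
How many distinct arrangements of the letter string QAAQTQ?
6! / (1! × 2! × 3!) = 60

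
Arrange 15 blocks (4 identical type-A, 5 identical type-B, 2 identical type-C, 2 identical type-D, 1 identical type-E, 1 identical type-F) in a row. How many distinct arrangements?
15! / (4! × 5! × 2! × 2! × 1! × 1!) = 113513400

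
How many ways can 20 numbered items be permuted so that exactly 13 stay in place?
Choose the 13 fixed points C(20,13) = 77520, derange the rest: !7 = Σ_{j=0}^{7} (-1)^j·7!/j! = 5040 - 5040 + 2520 - 840 + 210 - 42 + 7 - 1 = 1854. Product = 77520 × 1854 = 143722080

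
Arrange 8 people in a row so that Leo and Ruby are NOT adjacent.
Total - adjacent = 8! - (8-1)!×2 = 40320 - 10080 = 30240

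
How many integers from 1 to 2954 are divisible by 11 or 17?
⌊2954/11⌋ + ⌊2954/17⌋ - ⌊2954/187⌋ = 268 + 173 - 15 = 426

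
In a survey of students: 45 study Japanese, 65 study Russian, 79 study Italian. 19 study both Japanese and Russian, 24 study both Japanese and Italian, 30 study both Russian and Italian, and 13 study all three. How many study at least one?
|A∪B∪C| = 45+65+79-19-24-30+13 = 129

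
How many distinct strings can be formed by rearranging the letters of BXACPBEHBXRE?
12! / (1! × 2! × 3! × 1! × 1! × 1! × 1! × 2!) = 19958400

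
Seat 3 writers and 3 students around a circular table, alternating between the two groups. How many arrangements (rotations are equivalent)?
Fix one of the writers: (3-1)! ways for the remaining writers, × 3! ways for the students = 2 × 6 = 12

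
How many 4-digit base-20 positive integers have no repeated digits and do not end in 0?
Last digit: 19 nonzero choices. First digit: 18 (nonzero, ≠last). Middle 2: P(18,2) = 306. Total = 104652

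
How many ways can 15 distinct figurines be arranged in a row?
15! = 1307674368000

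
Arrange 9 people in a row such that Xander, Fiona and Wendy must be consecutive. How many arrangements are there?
Treat the 3 as one block: (9-3+1)! × 3! = 5040 × 6 = 30240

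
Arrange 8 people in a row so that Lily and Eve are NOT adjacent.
Total - adjacent = 8! - (8-1)!×2 = 40320 - 10080 = 30240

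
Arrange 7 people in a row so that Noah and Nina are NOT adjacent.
Total - adjacent = 7! - (7-1)!×2 = 5040 - 1440 = 3600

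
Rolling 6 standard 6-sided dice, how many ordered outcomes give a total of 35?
Coefficient of x^35 in (x + x² + ... + x^6)^6. By inclusion-exclusion on dice exceeding 6: Σ_j (-1)^j C(6,j)·C(35-1-6j, 5) = C(6,0)·C(34,5) - C(6,1)·C(28,5) + C(6,2)·C(22,5) - C(6,3)·C(16,5) + C(6,4)·C(10,5) = 1·278256 - 6·98280 + 15·26334 - 20·4368 + 15·252 = 6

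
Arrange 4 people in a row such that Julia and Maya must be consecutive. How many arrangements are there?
Treat the 2 as one block: (4-2+1)! × 2! = 6 × 2 = 12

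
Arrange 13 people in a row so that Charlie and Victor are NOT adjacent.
Total - adjacent = 13! - (13-1)!×2 = 6227020800 - 958003200 = 5269017600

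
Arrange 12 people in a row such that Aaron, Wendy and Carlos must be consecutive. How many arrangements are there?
Treat the 3 as one block: (12-3+1)! × 3! = 3628800 × 6 = 21772800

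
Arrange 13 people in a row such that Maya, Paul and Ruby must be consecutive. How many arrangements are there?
Treat the 3 as one block: (13-3+1)! × 3! = 39916800 × 6 = 239500800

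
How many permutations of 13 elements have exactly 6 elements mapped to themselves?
Choose the 6 fixed points C(13,6) = 1716, derange the rest: !7 = Σ_{j=0}^{7} (-1)^j·7!/j! = 5040 - 5040 + 2520 - 840 + 210 - 42 + 7 - 1 = 1854. Product = 1716 × 1854 = 3181464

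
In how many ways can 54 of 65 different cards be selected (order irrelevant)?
C(65,54) = 65!/(54!×11!) = 895068996640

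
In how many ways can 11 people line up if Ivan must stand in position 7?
Fix one position: (11-1)! = 3628800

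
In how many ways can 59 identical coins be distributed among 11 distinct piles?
C(59+11-1, 11-1) = C(69, 10) = 340032449328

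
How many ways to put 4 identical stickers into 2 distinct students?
C(4+2-1, 2-1) = C(5, 1) = 5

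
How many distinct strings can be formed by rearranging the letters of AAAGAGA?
7! / (5! × 2!) = 21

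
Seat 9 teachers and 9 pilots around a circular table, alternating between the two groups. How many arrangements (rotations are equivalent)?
Fix one of the teachers: (9-1)! ways for the remaining teachers, × 9! ways for the pilots = 40320 × 362880 = 14631321600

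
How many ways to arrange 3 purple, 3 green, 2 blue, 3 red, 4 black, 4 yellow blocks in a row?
19! / (3! × 3! × 2! × 3! × 4! × 4!) = 488864376000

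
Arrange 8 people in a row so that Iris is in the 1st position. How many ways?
Fix one position: (8-1)! = 5040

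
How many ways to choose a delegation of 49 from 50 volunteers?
C(50,49) = 50!/(49!×1!) = 50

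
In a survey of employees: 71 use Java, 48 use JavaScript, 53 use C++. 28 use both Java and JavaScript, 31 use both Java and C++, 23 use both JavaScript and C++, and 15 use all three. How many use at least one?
|A∪B∪C| = 71+48+53-28-31-23+15 = 105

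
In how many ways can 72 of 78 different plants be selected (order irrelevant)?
C(78,72) = 78!/(72!×6!) = 256851595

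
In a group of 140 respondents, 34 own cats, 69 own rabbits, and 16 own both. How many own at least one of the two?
|A∪B| = |A| + |B| - |A∩B| = 34 + 69 - 16 = 87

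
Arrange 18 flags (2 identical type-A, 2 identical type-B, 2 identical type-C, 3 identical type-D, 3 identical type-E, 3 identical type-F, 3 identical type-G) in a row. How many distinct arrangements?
18! / (2! × 2! × 2! × 3! × 3! × 3! × 3!) = 617512896000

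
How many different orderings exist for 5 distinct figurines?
5! = 120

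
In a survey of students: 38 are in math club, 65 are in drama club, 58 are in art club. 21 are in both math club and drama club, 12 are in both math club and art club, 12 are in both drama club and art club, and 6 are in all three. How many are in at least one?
|A∪B∪C| = 38+65+58-21-12-12+6 = 122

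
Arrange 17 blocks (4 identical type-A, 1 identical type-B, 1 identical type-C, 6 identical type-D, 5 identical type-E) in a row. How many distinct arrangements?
17! / (4! × 1! × 1! × 6! × 5!) = 171531360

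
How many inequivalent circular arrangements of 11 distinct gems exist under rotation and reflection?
(11-1)!/2 = 3628800/2 = 1814400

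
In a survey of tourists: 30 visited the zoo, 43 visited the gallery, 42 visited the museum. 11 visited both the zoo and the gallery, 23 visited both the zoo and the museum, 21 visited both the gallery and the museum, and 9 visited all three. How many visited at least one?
|A∪B∪C| = 30+43+42-11-23-21+9 = 69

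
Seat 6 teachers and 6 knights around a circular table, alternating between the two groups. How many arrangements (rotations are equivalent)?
Fix one of the teachers: (6-1)! ways for the remaining teachers, × 6! ways for the knights = 120 × 720 = 86400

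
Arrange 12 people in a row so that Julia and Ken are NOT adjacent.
Total - adjacent = 12! - (12-1)!×2 = 479001600 - 79833600 = 399168000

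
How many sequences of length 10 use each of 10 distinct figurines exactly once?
10! = 3628800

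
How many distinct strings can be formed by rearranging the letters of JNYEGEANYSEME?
13! / (2! × 1! × 4! × 2! × 1! × 1! × 1! × 1!) = 64864800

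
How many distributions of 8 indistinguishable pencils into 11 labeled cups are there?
C(8+11-1, 11-1) = C(18, 10) = 43758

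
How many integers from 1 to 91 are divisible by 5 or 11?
⌊91/5⌋ + ⌊91/11⌋ - ⌊91/55⌋ = 18 + 8 - 1 = 25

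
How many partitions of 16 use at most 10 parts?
By conjugation, equals partitions of 16 into parts ≤ 10. Let r_j(i) = number of partitions of i into parts ≤ j, for i = 0..16. r_1(i) = 1 for all i; r_j(i) = r_{j-1}(i) + r_j(i-j). Rows j = 2..10: ≤2: 1 1 2 2 3 3 4 4 5 5 6 6 7 7 8 8 9; ≤3: 1 1 2 3 4 5 7 8 10 12 14 16 19 21 24 27 30; ≤4: 1 1 2 3 5 6 9 11 15 18 23 27 34 39 47 54 64; ≤5: 1 1 2 3 5 7 10 13 18 23 30 37 47 57 70 84 101; ≤6: 1 1 2 3 5 7 11 14 20 26 35 44 58 71 90 110 136; ≤7: 1 1 2 3 5 7 11 15 21 28 38 49 65 82 105 131 164; ≤8: 1 1 2 3 5 7 11 15 22 29 40 52 70 89 116 146 186; ≤9: 1 1 2 3 5 7 11 15 22 30 41 54 73 94 123 157 201; ≤10: 1 1 2 3 5 7 11 15 22 30 42 55 75 97 128 164 212. r_10(16) = 212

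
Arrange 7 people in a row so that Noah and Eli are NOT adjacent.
Total - adjacent = 7! - (7-1)!×2 = 5040 - 1440 = 3600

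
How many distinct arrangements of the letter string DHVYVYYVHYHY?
12! / (1! × 3! × 5! × 3!) = 110880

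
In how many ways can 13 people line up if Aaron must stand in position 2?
Fix one position: (13-1)! = 479001600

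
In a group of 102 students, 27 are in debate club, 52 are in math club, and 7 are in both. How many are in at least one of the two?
|A∪B| = |A| + |B| - |A∩B| = 27 + 52 - 7 = 72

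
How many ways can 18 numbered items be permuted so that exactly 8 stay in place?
Choose the 8 fixed points C(18,8) = 43758, derange the rest: !10 = Σ_{j=0}^{10} (-1)^j·10!/j! = 3628800 - 3628800 + 1814400 - 604800 + 151200 - 30240 + 5040 - 720 + 90 - 10 + 1 = 1334961. Product = 43758 × 1334961 = 58415223438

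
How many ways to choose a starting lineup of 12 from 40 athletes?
C(40,12) = 40!/(12!×28!) = 5586853480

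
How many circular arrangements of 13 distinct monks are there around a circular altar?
Circular: fix one position, arrange the rest. (13-1)! = 479001600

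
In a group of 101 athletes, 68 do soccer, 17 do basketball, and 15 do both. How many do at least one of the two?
|A∪B| = |A| + |B| - |A∩B| = 68 + 17 - 15 = 70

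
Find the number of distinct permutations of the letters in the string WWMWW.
5! / (4! × 1!) = 5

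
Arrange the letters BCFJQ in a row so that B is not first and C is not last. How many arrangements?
By inclusion-exclusion: 5! - 2×(5-1)! + (5-2)! = 120 - 48 + 6 = 78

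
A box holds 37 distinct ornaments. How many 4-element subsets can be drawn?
C(37,4) = 37!/(4!×33!) = 66045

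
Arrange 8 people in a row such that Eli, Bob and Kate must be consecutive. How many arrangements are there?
Treat the 3 as one block: (8-3+1)! × 3! = 720 × 6 = 4320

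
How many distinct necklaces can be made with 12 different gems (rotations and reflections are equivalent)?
(12-1)!/2 = 39916800/2 = 19958400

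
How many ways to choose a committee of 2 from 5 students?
C(5,2) = 5!/(2!×3!) = 10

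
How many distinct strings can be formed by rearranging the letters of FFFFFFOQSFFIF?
13! / (1! × 9! × 1! × 1! × 1!) = 17160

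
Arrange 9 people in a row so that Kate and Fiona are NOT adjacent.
Total - adjacent = 9! - (9-1)!×2 = 362880 - 80640 = 282240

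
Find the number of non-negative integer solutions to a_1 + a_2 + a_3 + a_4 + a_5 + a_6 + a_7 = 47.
C(47+7-1, 7-1) = C(53, 6) = 22957480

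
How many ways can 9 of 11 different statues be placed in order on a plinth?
P(11,9) = 11!/(11-9)! = 19958400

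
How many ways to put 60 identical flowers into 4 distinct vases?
C(60+4-1, 4-1) = C(63, 3) = 39711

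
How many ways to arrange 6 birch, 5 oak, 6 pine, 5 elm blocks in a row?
22! / (6! × 5! × 6! × 5!) = 150570227808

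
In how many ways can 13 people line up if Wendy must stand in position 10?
Fix one position: (13-1)! = 479001600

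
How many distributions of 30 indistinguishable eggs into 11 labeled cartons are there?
C(30+11-1, 11-1) = C(40, 10) = 847660528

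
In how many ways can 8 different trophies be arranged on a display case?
8! = 40320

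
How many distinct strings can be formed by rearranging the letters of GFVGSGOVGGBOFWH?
15! / (2! × 5! × 1! × 1! × 1! × 1! × 2! × 2!) = 1362160800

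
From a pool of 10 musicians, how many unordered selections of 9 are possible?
C(10,9) = 10!/(9!×1!) = 10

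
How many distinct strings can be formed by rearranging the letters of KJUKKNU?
7! / (2! × 3! × 1! × 1!) = 420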